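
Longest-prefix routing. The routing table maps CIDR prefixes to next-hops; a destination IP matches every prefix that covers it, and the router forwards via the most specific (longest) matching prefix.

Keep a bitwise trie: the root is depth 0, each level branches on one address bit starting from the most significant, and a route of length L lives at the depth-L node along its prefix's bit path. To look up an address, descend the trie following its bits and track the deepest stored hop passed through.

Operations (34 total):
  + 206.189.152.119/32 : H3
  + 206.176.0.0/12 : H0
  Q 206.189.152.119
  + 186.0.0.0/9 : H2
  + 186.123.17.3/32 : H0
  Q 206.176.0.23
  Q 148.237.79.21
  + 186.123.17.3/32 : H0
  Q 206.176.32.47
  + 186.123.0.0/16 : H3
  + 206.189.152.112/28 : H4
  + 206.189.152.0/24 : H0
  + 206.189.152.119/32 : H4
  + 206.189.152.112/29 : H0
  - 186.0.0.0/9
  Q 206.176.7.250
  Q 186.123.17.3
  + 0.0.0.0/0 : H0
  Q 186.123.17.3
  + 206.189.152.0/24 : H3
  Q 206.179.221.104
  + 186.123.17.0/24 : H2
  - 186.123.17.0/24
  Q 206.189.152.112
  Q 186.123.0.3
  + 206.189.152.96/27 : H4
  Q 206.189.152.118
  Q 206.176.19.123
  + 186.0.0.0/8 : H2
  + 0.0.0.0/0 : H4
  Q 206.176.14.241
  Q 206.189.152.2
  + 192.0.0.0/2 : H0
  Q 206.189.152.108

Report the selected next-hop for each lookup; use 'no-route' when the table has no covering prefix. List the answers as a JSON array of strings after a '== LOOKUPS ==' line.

Process each operation:
  add 206.189.152.119/32 -> H3 at depth 32
  add 206.176.0.0/12 -> H0 at depth 12
  Q 206.189.152.119: descend 11001110101111011001100001110111 ; hops seen [H0,H3] ; pick H3
  add 186.0.0.0/9 -> H2 at depth 9
  add 186.123.17.3/32 -> H0 at depth 32
  Q 206.176.0.23: descend 110011101011 ; hops seen [H0] ; pick H0
  Q 148.237.79.21: descend 10 ; hops seen [∅] ; pick no-route
  add 186.123.17.3/32 -> H0 at depth 32
  Q 206.176.32.47: descend 110011101011 ; hops seen [H0] ; pick H0
  add 186.123.0.0/16 -> H3 at depth 16
  add 206.189.152.112/28 -> H4 at depth 28
  add 206.189.152.0/24 -> H0 at depth 24
  add 206.189.152.119/32 -> H4 at depth 32
  add 206.189.152.112/29 -> H0 at depth 29
  - 186.0.0.0/9 clear@9
  Q 206.176.7.250: descend 110011101011 ; hops seen [H0] ; pick H0
  Q 186.123.17.3: descend 10111010011110110001000100000011 ; hops seen [H3,H0] ; pick H0
  add 0.0.0.0/0 -> H0 at depth 0
  Q 186.123.17.3: descend 10111010011110110001000100000011 ; hops seen [H0,H3,H0] ; pick H0
  add 206.189.152.0/24 -> H3 at depth 24
  Q 206.179.221.104: descend 110011101011 ; hops seen [H0,H0] ; pick H0
  add 186.123.17.0/24 -> H2 at depth 24
  - 186.123.17.0/24 clear@24
  Q 206.189.152.112: descend 11001110101111011001100001110 ; hops seen [H0,H0,H3,H4,H0] ; pick H0
  Q 186.123.0.3: descend 1011101001111011000 ; hops seen [H0,H3] ; pick H3
  add 206.189.152.96/27 -> H4 at depth 27
  Q 206.189.152.118: descend 1100111010111101100110000111011 ; hops seen [H0,H0,H3,H4,H4,H0] ; pick H0
  Q 206.176.19.123: descend 110011101011 ; hops seen [H0,H0] ; pick H0
  add 186.0.0.0/8 -> H2 at depth 8
  add 0.0.0.0/0 -> H4 at depth 0
  Q 206.176.14.241: descend 110011101011 ; hops seen [H4,H0] ; pick H0
  Q 206.189.152.2: descend 1100111010111101100110000 ; hops seen [H4,H0,H3] ; pick H3
  add 192.0.0.0/2 -> H0 at depth 2
  Q 206.189.152.108: descend 110011101011110110011000011 ; hops seen [H4,H0,H0,H3,H4] ; pick H4

== LOOKUPS ==
["H3","H0","no-route","H0","H0","H0","H0","H0","H0","H3","H0","H0","H0","H3","H4"]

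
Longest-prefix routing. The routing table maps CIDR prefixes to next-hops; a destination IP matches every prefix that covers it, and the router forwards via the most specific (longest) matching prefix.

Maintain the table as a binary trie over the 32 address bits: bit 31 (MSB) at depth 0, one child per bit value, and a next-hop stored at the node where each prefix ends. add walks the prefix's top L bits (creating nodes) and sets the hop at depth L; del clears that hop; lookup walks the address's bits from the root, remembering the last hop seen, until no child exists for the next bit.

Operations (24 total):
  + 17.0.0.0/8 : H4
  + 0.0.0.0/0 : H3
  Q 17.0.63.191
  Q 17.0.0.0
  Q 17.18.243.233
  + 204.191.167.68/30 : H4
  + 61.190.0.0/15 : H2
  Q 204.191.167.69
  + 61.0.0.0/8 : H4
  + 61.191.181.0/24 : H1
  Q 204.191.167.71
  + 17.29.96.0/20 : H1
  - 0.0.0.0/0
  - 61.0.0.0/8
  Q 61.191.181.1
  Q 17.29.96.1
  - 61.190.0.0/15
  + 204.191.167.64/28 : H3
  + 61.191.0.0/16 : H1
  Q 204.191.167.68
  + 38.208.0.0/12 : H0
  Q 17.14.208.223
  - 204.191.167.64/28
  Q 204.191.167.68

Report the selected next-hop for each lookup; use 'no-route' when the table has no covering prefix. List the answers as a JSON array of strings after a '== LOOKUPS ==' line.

Apply in order:
  + 17.0.0.0/8 (H4) depth=8
  + 0.0.0.0/0 (H3) depth=0
  lookup 17.0.63.191: bits 00010001 walk d0:H3→d1:-→d2:-→d3:-→d4:-→d5:-→d6:-→d7:-→d8:H4 -> H4
  lookup 17.0.0.0: bits 00010001 walk d0:H3→d1:-→d2:-→d3:-→d4:-→d5:-→d6:-→d7:-→d8:H4 -> H4
  lookup 17.18.243.233: bits 00010001 walk d0:H3→d1:-→d2:-→d3:-→d4:-→d5:-→d6:-→d7:-→d8:H4 -> H4
  + 204.191.167.68/30 (H4) depth=30
  + 61.190.0.0/15 (H2) depth=15
  lookup 204.191.167.69: bits 110011001011111110100111010001 walk d0:H3→d1:-→d2:-→d3:-→d4:-→d5:-→d6:-→d7:-→d8:-→d9:-→d10:-→d11:-→d12:-→d13:-→d14:-→d15:-→d16:-→d17:-→d18:-→d19:-→d20:-→d21:-→d22:-→d23:-→d24:-→d25:-→d26:-→d27:-→d28:-→d29:-→d30:H4 -> H4
  + 61.0.0.0/8 (H4) depth=8
  + 61.191.181.0/24 (H1) depth=24
  lookup 204.191.167.71: bits 110011001011111110100111010001 walk d0:H3→d1:-→d2:-→d3:-→d4:-→d5:-→d6:-→d7:-→d8:-→d9:-→d10:-→d11:-→d12:-→d13:-→d14:-→d15:-→d16:-→d17:-→d18:-→d19:-→d20:-→d21:-→d22:-→d23:-→d24:-→d25:-→d26:-→d27:-→d28:-→d29:-→d30:H4 -> H4
  + 17.29.96.0/20 (H1) depth=20
  del 0.0.0.0/0 (clear depth 0)
  del 61.0.0.0/8 (clear depth 8)
  lookup 61.191.181.1: bits 001111011011111110110101 walk d0:-→d1:-→d2:-→d3:-→d4:-→d5:-→d6:-→d7:-→d8:-→d9:-→d10:-→d11:-→d12:-→d13:-→d14:-→d15:H2→d16:-→d17:-→d18:-→d19:-→d20:-→d21:-→d22:-→d23:-→d24:H1 -> H1
  lookup 17.29.96.1: bits 00010001000111010110 walk d0:-→d1:-→d2:-→d3:-→d4:-→d5:-→d6:-→d7:-→d8:H4→d9:-→d10:-→d11:-→d12:-→d13:-→d14:-→d15:-→d16:-→d17:-→d18:-→d19:-→d20:H1 -> H1
  del 61.190.0.0/15 (clear depth 15)
  + 204.191.167.64/28 (H3) depth=28
  + 61.191.0.0/16 (H1) depth=16
  lookup 204.191.167.68: bits 110011001011111110100111010001 walk d0:-→d1:-→d2:-→d3:-→d4:-→d5:-→d6:-→d7:-→d8:-→d9:-→d10:-→d11:-→d12:-→d13:-→d14:-→d15:-→d16:-→d17:-→d18:-→d19:-→d20:-→d21:-→d22:-→d23:-→d24:-→d25:-→d26:-→d27:-→d28:H3→d29:-→d30:H4 -> H4
  + 38.208.0.0/12 (H0) depth=12
  lookup 17.14.208.223: bits 00010001000 walk d0:-→d1:-→d2:-→d3:-→d4:-→d5:-→d6:-→d7:-→d8:H4→d9:-→d10:-→d11:- -> H4
  del 204.191.167.64/28 (clear depth 28)
  lookup 204.191.167.68: bits 110011001011111110100111010001 walk d0:-→d1:-→d2:-→d3:-→d4:-→d5:-→d6:-→d7:-→d8:-→d9:-→d10:-→d11:-→d12:-→d13:-→d14:-→d15:-→d16:-→d17:-→d18:-→d19:-→d20:-→d21:-→d22:-→d23:-→d24:-→d25:-→d26:-→d27:-→d28:-→d29:-→d30:H4 -> H4

== LOOKUPS ==
["H4","H4","H4","H4","H4","H1","H1","H4","H4","H4"]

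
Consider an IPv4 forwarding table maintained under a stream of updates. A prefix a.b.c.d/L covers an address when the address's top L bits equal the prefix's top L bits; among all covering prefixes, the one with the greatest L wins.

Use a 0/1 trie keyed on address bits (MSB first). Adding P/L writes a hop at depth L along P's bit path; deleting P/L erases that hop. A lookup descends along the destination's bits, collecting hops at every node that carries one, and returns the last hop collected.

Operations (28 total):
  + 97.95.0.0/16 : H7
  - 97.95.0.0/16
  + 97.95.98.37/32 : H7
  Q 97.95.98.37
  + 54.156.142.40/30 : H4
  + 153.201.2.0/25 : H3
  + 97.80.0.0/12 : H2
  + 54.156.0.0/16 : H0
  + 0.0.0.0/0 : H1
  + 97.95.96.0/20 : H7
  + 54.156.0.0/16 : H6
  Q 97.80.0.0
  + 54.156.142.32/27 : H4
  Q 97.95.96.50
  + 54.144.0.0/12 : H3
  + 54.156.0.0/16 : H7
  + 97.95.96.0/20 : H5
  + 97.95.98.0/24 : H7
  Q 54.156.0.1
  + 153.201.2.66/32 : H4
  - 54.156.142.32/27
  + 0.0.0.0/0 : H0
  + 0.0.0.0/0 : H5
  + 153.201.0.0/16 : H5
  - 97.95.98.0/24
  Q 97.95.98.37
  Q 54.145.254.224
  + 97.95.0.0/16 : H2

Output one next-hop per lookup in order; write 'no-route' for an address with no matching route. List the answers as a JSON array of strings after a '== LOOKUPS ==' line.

Process each operation:
  add 97.95.0.0/16 -> H7 at depth 16
  - 97.95.0.0/16 clear@16
  add 97.95.98.37/32 -> H7 at depth 32
  lookup 97.95.98.37: bits 01100001010111110110001000100101 walk d0:-→d1:-→d2:-→d3:-→d4:-→d5:-→d6:-→d7:-→d8:-→d9:-→d10:-→d11:-→d12:-→d13:-→d14:-→d15:-→d16:-→d17:-→d18:-→d19:-→d20:-→d21:-→d22:-→d23:-→d24:-→d25:-→d26:-→d27:-→d28:-→d29:-→d30:-→d31:-→d32:H7 -> H7
  add 54.156.142.40/30 -> H4 at depth 30
  add 153.201.2.0/25 -> H3 at depth 25
  add 97.80.0.0/12 -> H2 at depth 12
  add 54.156.0.0/16 -> H0 at depth 16
  add 0.0.0.0/0 -> H1 at depth 0
  add 97.95.96.0/20 -> H7 at depth 20
  add 54.156.0.0/16 -> H6 at depth 16
  lookup 97.80.0.0: bits 011000010101 walk d0:H1→d1:-→d2:-→d3:-→d4:-→d5:-→d6:-→d7:-→d8:-→d9:-→d10:-→d11:-→d12:H2 -> H2
  add 54.156.142.32/27 -> H4 at depth 27
  lookup 97.95.96.50: bits 0110000101011111011000 walk d0:H1→d1:-→d2:-→d3:-→d4:-→d5:-→d6:-→d7:-→d8:-→d9:-→d10:-→d11:-→d12:H2→d13:-→d14:-→d15:-→d16:-→d17:-→d18:-→d19:-→d20:H7→d21:-→d22:- -> H7
  add 54.144.0.0/12 -> H3 at depth 12
  add 54.156.0.0/16 -> H7 at depth 16
  add 97.95.96.0/20 -> H5 at depth 20
  add 97.95.98.0/24 -> H7 at depth 24
  lookup 54.156.0.1: bits 0011011010011100 walk d0:H1→d1:-→d2:-→d3:-→d4:-→d5:-→d6:-→d7:-→d8:-→d9:-→d10:-→d11:-→d12:H3→d13:-→d14:-→d15:-→d16:H7 -> H7
  add 153.201.2.66/32 -> H4 at depth 32
  - 54.156.142.32/27 clear@27
  add 0.0.0.0/0 -> H0 at depth 0
  add 0.0.0.0/0 -> H5 at depth 0
  add 153.201.0.0/16 -> H5 at depth 16
  - 97.95.98.0/24 clear@24
  lookup 97.95.98.37: bits 01100001010111110110001000100101 walk d0:H5→d1:-→d2:-→d3:-→d4:-→d5:-→d6:-→d7:-→d8:-→d9:-→d10:-→d11:-→d12:H2→d13:-→d14:-→d15:-→d16:-→d17:-→d18:-→d19:-→d20:H5→d21:-→d22:-→d23:-→d24:-→d25:-→d26:-→d27:-→d28:-→d29:-→d30:-→d31:-→d32:H7 -> H7
  lookup 54.145.254.224: bits 001101101001 walk d0:H5→d1:-→d2:-→d3:-→d4:-→d5:-→d6:-→d7:-→d8:-→d9:-→d10:-→d11:-→d12:H3 -> H3
  add 97.95.0.0/16 -> H2 at depth 16

== LOOKUPS ==
["H7","H2","H7","H7","H7","H3"]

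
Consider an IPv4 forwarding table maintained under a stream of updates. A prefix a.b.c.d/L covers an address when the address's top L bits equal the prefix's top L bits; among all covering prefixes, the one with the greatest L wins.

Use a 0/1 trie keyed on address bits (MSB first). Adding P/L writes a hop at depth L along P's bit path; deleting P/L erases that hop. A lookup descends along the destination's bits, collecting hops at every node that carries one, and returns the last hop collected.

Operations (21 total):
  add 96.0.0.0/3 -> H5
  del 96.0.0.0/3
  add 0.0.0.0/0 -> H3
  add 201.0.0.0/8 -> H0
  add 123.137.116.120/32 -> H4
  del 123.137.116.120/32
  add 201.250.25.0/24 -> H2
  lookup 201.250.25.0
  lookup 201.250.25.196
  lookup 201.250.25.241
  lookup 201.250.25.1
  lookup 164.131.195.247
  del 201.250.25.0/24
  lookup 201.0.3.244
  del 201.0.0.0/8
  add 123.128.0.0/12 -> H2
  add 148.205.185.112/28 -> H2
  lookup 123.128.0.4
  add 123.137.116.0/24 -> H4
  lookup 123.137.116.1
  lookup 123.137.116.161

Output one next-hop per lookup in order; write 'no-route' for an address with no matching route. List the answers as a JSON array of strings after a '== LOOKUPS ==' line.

Trace:
  + 96.0.0.0/3 (H5) depth=3
  del 96.0.0.0/3 (clear depth 3)
  + 0.0.0.0/0 (H3) depth=0
  + 201.0.0.0/8 (H0) depth=8
  + 123.137.116.120/32 (H4) depth=32
  del 123.137.116.120/32 (clear depth 32)
  + 201.250.25.0/24 (H2) depth=24
  lookup 201.250.25.0: bits 110010011111101000011001 walk d0:H3→d1:-→d2:-→d3:-→d4:-→d5:-→d6:-→d7:-→d8:H0→d9:-→d10:-→d11:-→d12:-→d13:-→d14:-→d15:-→d16:-→d17:-→d18:-→d19:-→d20:-→d21:-→d22:-→d23:-→d24:H2 -> H2
  lookup 201.250.25.196: bits 110010011111101000011001 walk d0:H3→d1:-→d2:-→d3:-→d4:-→d5:-→d6:-→d7:-→d8:H0→d9:-→d10:-→d11:-→d12:-→d13:-→d14:-→d15:-→d16:-→d17:-→d18:-→d19:-→d20:-→d21:-→d22:-→d23:-→d24:H2 -> H2
  lookup 201.250.25.241: bits 110010011111101000011001 walk d0:H3→d1:-→d2:-→d3:-→d4:-→d5:-→d6:-→d7:-→d8:H0→d9:-→d10:-→d11:-→d12:-→d13:-→d14:-→d15:-→d16:-→d17:-→d18:-→d19:-→d20:-→d21:-→d22:-→d23:-→d24:H2 -> H2
  lookup 201.250.25.1: bits 110010011111101000011001 walk d0:H3→d1:-→d2:-→d3:-→d4:-→d5:-→d6:-→d7:-→d8:H0→d9:-→d10:-→d11:-→d12:-→d13:-→d14:-→d15:-→d16:-→d17:-→d18:-→d19:-→d20:-→d21:-→d22:-→d23:-→d24:H2 -> H2
  lookup 164.131.195.247: bits 1 walk d0:H3→d1:- -> H3
  del 201.250.25.0/24 (clear depth 24)
  lookup 201.0.3.244: bits 11001001 walk d0:H3→d1:-→d2:-→d3:-→d4:-→d5:-→d6:-→d7:-→d8:H0 -> H0
  del 201.0.0.0/8 (clear depth 8)
  + 123.128.0.0/12 (H2) depth=12
  + 148.205.185.112/28 (H2) depth=28
  lookup 123.128.0.4: bits 011110111000 walk d0:H3→d1:-→d2:-→d3:-→d4:-→d5:-→d6:-→d7:-→d8:-→d9:-→d10:-→d11:-→d12:H2 -> H2
  + 123.137.116.0/24 (H4) depth=24
  lookup 123.137.116.1: bits 0111101110001001011101000 walk d0:H3→d1:-→d2:-→d3:-→d4:-→d5:-→d6:-→d7:-→d8:-→d9:-→d10:-→d11:-→d12:H2→d13:-→d14:-→d15:-→d16:-→d17:-→d18:-→d19:-→d20:-→d21:-→d22:-→d23:-→d24:H4→d25:- -> H4
  lookup 123.137.116.161: bits 011110111000100101110100 walk d0:H3→d1:-→d2:-→d3:-→d4:-→d5:-→d6:-→d7:-→d8:-→d9:-→d10:-→d11:-→d12:H2→d13:-→d14:-→d15:-→d16:-→d17:-→d18:-→d19:-→d20:-→d21:-→d22:-→d23:-→d24:H4 -> H4

== LOOKUPS ==
["H2","H2","H2","H2","H3","H0","H2","H4","H4"]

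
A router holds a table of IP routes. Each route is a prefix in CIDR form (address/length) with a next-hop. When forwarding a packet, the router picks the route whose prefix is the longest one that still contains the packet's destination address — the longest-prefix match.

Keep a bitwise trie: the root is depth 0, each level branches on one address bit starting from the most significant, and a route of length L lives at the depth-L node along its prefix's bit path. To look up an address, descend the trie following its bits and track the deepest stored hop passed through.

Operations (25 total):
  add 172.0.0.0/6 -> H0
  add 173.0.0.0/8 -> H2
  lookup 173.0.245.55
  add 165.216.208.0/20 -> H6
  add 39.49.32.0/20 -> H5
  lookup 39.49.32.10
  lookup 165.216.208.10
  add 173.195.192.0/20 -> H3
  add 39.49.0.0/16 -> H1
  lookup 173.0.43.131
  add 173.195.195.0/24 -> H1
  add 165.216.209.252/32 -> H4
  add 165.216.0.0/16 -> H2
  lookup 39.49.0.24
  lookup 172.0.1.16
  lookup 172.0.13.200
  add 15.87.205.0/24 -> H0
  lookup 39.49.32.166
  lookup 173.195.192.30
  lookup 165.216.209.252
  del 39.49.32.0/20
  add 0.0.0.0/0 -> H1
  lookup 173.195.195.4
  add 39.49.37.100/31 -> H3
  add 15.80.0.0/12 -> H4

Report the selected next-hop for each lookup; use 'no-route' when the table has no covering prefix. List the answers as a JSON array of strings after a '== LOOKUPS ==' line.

Trace:
  add 172.0.0.0/6 -> H0 at depth 6
  add 173.0.0.0/8 -> H2 at depth 8
  ? 173.0.245.55  path d0:-→d1:-→d2:-→d3:-→d4:-→d5:-→d6:H0→d7:-→d8:H2  best=H2
  add 165.216.208.0/20 -> H6 at depth 20
  add 39.49.32.0/20 -> H5 at depth 20
  ? 39.49.32.10  path d0:-→d1:-→d2:-→d3:-→d4:-→d5:-→d6:-→d7:-→d8:-→d9:-→d10:-→d11:-→d12:-→d13:-→d14:-→d15:-→d16:-→d17:-→d18:-→d19:-→d20:H5  best=H5
  ? 165.216.208.10  path d0:-→d1:-→d2:-→d3:-→d4:-→d5:-→d6:-→d7:-→d8:-→d9:-→d10:-→d11:-→d12:-→d13:-→d14:-→d15:-→d16:-→d17:-→d18:-→d19:-→d20:H6  best=H6
  add 173.195.192.0/20 -> H3 at depth 20
  add 39.49.0.0/16 -> H1 at depth 16
  ? 173.0.43.131  path d0:-→d1:-→d2:-→d3:-→d4:-→d5:-→d6:H0→d7:-→d8:H2  best=H2
  add 173.195.195.0/24 -> H1 at depth 24
  add 165.216.209.252/32 -> H4 at depth 32
  add 165.216.0.0/16 -> H2 at depth 16
  ? 39.49.0.24  path d0:-→d1:-→d2:-→d3:-→d4:-→d5:-→d6:-→d7:-→d8:-→d9:-→d10:-→d11:-→d12:-→d13:-→d14:-→d15:-→d16:H1→d17:-→d18:-  best=H1
  ? 172.0.1.16  path d0:-→d1:-→d2:-→d3:-→d4:-→d5:-→d6:H0→d7:-  best=H0
  ? 172.0.13.200  path d0:-→d1:-→d2:-→d3:-→d4:-→d5:-→d6:H0→d7:-  best=H0
  add 15.87.205.0/24 -> H0 at depth 24
  ? 39.49.32.166  path d0:-→d1:-→d2:-→d3:-→d4:-→d5:-→d6:-→d7:-→d8:-→d9:-→d10:-→d11:-→d12:-→d13:-→d14:-→d15:-→d16:H1→d17:-→d18:-→d19:-→d20:H5  best=H5
  ? 173.195.192.30  path d0:-→d1:-→d2:-→d3:-→d4:-→d5:-→d6:H0→d7:-→d8:H2→d9:-→d10:-→d11:-→d12:-→d13:-→d14:-→d15:-→d16:-→d17:-→d18:-→d19:-→d20:H3→d21:-→d22:-  best=H3
  ? 165.216.209.252  path d0:-→d1:-→d2:-→d3:-→d4:-→d5:-→d6:-→d7:-→d8:-→d9:-→d10:-→d11:-→d12:-→d13:-→d14:-→d15:-→d16:H2→d17:-→d18:-→d19:-→d20:H6→d21:-→d22:-→d23:-→d24:-→d25:-→d26:-→d27:-→d28:-→d29:-→d30:-→d31:-→d32:H4  best=H4
  - 39.49.32.0/20 clear@20
  add 0.0.0.0/0 -> H1 at depth 0
  ? 173.195.195.4  path d0:H1→d1:-→d2:-→d3:-→d4:-→d5:-→d6:H0→d7:-→d8:H2→d9:-→d10:-→d11:-→d12:-→d13:-→d14:-→d15:-→d16:-→d17:-→d18:-→d19:-→d20:H3→d21:-→d22:-→d23:-→d24:H1  best=H1
  add 39.49.37.100/31 -> H3 at depth 31
  add 15.80.0.0/12 -> H4 at depth 12

== LOOKUPS ==
["H2","H5","H6","H2","H1","H0","H0","H5","H3","H4","H1"]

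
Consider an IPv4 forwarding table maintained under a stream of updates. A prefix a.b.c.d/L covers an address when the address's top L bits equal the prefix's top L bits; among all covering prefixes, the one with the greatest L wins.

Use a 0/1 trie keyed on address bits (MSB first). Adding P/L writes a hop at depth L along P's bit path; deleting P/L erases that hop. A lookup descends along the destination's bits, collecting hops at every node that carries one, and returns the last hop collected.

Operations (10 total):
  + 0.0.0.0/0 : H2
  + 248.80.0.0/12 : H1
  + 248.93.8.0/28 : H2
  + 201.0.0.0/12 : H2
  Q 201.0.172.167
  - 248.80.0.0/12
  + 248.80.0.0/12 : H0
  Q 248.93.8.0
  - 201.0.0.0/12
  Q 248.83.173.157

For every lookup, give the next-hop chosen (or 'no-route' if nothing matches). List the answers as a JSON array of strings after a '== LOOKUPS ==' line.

Apply in order:
  + 0.0.0.0/0 (H2) depth=0
  + 248.80.0.0/12 (H1) depth=12
  + 248.93.8.0/28 (H2) depth=28
  + 201.0.0.0/12 (H2) depth=12
  ? 201.0.172.167  path d0:H2→d1:-→d2:-→d3:-→d4:-→d5:-→d6:-→d7:-→d8:-→d9:-→d10:-→d11:-→d12:H2  best=H2
  - 248.80.0.0/12 clear@12
  + 248.80.0.0/12 (H0) depth=12
  ? 248.93.8.0  path d0:H2→d1:-→d2:-→d3:-→d4:-→d5:-→d6:-→d7:-→d8:-→d9:-→d10:-→d11:-→d12:H0→d13:-→d14:-→d15:-→d16:-→d17:-→d18:-→d19:-→d20:-→d21:-→d22:-→d23:-→d24:-→d25:-→d26:-→d27:-→d28:H2  best=H2
  - 201.0.0.0/12 clear@12
  ? 248.83.173.157  path d0:H2→d1:-→d2:-→d3:-→d4:-→d5:-→d6:-→d7:-→d8:-→d9:-→d10:-→d11:-→d12:H0  best=H0

== LOOKUPS ==
["H2","H2","H0"]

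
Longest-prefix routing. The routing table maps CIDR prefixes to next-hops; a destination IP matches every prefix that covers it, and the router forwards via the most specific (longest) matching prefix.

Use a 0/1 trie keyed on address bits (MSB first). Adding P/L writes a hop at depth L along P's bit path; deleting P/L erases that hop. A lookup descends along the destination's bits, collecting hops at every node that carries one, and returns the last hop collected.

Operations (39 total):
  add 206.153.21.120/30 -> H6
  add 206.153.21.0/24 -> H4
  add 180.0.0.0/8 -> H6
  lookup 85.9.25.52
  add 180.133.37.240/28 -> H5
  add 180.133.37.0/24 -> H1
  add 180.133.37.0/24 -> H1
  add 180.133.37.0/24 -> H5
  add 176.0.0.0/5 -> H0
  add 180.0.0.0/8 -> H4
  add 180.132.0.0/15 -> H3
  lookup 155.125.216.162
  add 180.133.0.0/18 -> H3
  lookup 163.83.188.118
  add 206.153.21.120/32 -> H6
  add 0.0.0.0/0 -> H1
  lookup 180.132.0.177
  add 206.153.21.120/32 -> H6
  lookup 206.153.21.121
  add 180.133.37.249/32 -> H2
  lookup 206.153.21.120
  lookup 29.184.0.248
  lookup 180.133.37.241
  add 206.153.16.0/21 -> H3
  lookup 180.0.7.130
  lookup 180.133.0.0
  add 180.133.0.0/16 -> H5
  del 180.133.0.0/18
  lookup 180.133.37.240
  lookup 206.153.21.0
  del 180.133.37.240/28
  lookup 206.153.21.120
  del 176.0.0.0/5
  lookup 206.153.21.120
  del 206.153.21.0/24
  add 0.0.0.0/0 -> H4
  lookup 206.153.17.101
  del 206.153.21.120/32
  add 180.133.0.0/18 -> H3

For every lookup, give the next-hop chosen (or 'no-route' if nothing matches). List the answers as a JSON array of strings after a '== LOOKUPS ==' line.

Process each operation:
  add 206.153.21.120/30 -> H6 at depth 30
  add 206.153.21.0/24 -> H4 at depth 24
  add 180.0.0.0/8 -> H6 at depth 8
  lookup 85.9.25.52: bits ε walk d0:- -> no-route
  add 180.133.37.240/28 -> H5 at depth 28
  add 180.133.37.0/24 -> H1 at depth 24
  add 180.133.37.0/24 -> H1 at depth 24
  add 180.133.37.0/24 -> H5 at depth 24
  add 176.0.0.0/5 -> H0 at depth 5
  add 180.0.0.0/8 -> H4 at depth 8
  add 180.132.0.0/15 -> H3 at depth 15
  lookup 155.125.216.162: bits 10 walk d0:-→d1:-→d2:- -> no-route
  add 180.133.0.0/18 -> H3 at depth 18
  lookup 163.83.188.118: bits 101 walk d0:-→d1:-→d2:-→d3:- -> no-route
  add 206.153.21.120/32 -> H6 at depth 32
  add 0.0.0.0/0 -> H1 at depth 0
  lookup 180.132.0.177: bits 101101001000010 walk d0:H1→d1:-→d2:-→d3:-→d4:-→d5:H0→d6:-→d7:-→d8:H4→d9:-→d10:-→d11:-→d12:-→d13:-→d14:-→d15:H3 -> H3
  add 206.153.21.120/32 -> H6 at depth 32
  lookup 206.153.21.121: bits 1100111010011001000101010111100 walk d0:H1→d1:-→d2:-→d3:-→d4:-→d5:-→d6:-→d7:-→d8:-→d9:-→d10:-→d11:-→d12:-→d13:-→d14:-→d15:-→d16:-→d17:-→d18:-→d19:-→d20:-→d21:-→d22:-→d23:-→d24:H4→d25:-→d26:-→d27:-→d28:-→d29:-→d30:H6→d31:- -> H6
  add 180.133.37.249/32 -> H2 at depth 32
  lookup 206.153.21.120: bits 11001110100110010001010101111000 walk d0:H1→d1:-→d2:-→d3:-→d4:-→d5:-→d6:-→d7:-→d8:-→d9:-→d10:-→d11:-→d12:-→d13:-→d14:-→d15:-→d16:-→d17:-→d18:-→d19:-→d20:-→d21:-→d22:-→d23:-→d24:H4→d25:-→d26:-→d27:-→d28:-→d29:-→d30:H6→d31:-→d32:H6 -> H6
  lookup 29.184.0.248: bits ε walk d0:H1 -> H1
  lookup 180.133.37.241: bits 1011010010000101001001011111 walk d0:H1→d1:-→d2:-→d3:-→d4:-→d5:H0→d6:-→d7:-→d8:H4→d9:-→d10:-→d11:-→d12:-→d13:-→d14:-→d15:H3→d16:-→d17:-→d18:H3→d19:-→d20:-→d21:-→d22:-→d23:-→d24:H5→d25:-→d26:-→d27:-→d28:H5 -> H5
  add 206.153.16.0/21 -> H3 at depth 21
  lookup 180.0.7.130: bits 10110100 walk d0:H1→d1:-→d2:-→d3:-→d4:-→d5:H0→d6:-→d7:-→d8:H4 -> H4
  lookup 180.133.0.0: bits 101101001000010100 walk d0:H1→d1:-→d2:-→d3:-→d4:-→d5:H0→d6:-→d7:-→d8:H4→d9:-→d10:-→d11:-→d12:-→d13:-→d14:-→d15:H3→d16:-→d17:-→d18:H3 -> H3
  add 180.133.0.0/16 -> H5 at depth 16
  - 180.133.0.0/18 clear@18
  lookup 180.133.37.240: bits 1011010010000101001001011111 walk d0:H1→d1:-→d2:-→d3:-→d4:-→d5:H0→d6:-→d7:-→d8:H4→d9:-→d10:-→d11:-→d12:-→d13:-→d14:-→d15:H3→d16:H5→d17:-→d18:-→d19:-→d20:-→d21:-→d22:-→d23:-→d24:H5→d25:-→d26:-→d27:-→d28:H5 -> H5
  lookup 206.153.21.0: bits 1100111010011001000101010 walk d0:H1→d1:-→d2:-→d3:-→d4:-→d5:-→d6:-→d7:-→d8:-→d9:-→d10:-→d11:-→d12:-→d13:-→d14:-→d15:-→d16:-→d17:-→d18:-→d19:-→d20:-→d21:H3→d22:-→d23:-→d24:H4→d25:- -> H4
  - 180.133.37.240/28 clear@28
  lookup 206.153.21.120: bits 11001110100110010001010101111000 walk d0:H1→d1:-→d2:-→d3:-→d4:-→d5:-→d6:-→d7:-→d8:-→d9:-→d10:-→d11:-→d12:-→d13:-→d14:-→d15:-→d16:-→d17:-→d18:-→d19:-→d20:-→d21:H3→d22:-→d23:-→d24:H4→d25:-→d26:-→d27:-→d28:-→d29:-→d30:H6→d31:-→d32:H6 -> H6
  - 176.0.0.0/5 clear@5
  lookup 206.153.21.120: bits 11001110100110010001010101111000 walk d0:H1→d1:-→d2:-→d3:-→d4:-→d5:-→d6:-→d7:-→d8:-→d9:-→d10:-→d11:-→d12:-→d13:-→d14:-→d15:-→d16:-→d17:-→d18:-→d19:-→d20:-→d21:H3→d22:-→d23:-→d24:H4→d25:-→d26:-→d27:-→d28:-→d29:-→d30:H6→d31:-→d32:H6 -> H6
  - 206.153.21.0/24 clear@24
  add 0.0.0.0/0 -> H4 at depth 0
  lookup 206.153.17.101: bits 110011101001100100010 walk d0:H4→d1:-→d2:-→d3:-→d4:-→d5:-→d6:-→d7:-→d8:-→d9:-→d10:-→d11:-→d12:-→d13:-→d14:-→d15:-→d16:-→d17:-→d18:-→d19:-→d20:-→d21:H3 -> H3
  - 206.153.21.120/32 clear@32
  add 180.133.0.0/18 -> H3 at depth 18

== LOOKUPS ==
["no-route","no-route","no-route","H3","H6","H6","H1","H5","H4","H3","H5","H4","H6","H6","H3"]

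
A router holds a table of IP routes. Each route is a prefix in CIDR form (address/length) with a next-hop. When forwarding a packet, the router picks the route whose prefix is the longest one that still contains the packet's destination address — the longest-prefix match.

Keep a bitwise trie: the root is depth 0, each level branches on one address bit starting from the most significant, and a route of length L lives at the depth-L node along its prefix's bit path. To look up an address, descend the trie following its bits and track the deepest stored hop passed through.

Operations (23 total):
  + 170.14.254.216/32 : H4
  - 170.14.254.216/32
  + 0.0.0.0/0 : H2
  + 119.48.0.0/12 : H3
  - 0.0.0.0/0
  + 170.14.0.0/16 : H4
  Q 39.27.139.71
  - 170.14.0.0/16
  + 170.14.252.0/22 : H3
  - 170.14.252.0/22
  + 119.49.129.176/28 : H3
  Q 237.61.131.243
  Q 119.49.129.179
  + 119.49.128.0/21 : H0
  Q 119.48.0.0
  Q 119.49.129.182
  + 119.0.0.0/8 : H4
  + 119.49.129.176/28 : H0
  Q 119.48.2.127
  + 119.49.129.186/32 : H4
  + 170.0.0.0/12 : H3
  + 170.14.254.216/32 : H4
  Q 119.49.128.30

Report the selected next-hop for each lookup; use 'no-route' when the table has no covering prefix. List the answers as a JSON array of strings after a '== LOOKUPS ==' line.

Apply in order:
  add 170.14.254.216/32 -> H4 at depth 32
  del 170.14.254.216/32 (clear depth 32)
  add 0.0.0.0/0 -> H2 at depth 0
  add 119.48.0.0/12 -> H3 at depth 12
  del 0.0.0.0/0 (clear depth 0)
  add 170.14.0.0/16 -> H4 at depth 16
  Q 39.27.139.71: descend 0 ; hops seen [∅] ; pick no-route
  del 170.14.0.0/16 (clear depth 16)
  add 170.14.252.0/22 -> H3 at depth 22
  del 170.14.252.0/22 (clear depth 22)
  add 119.49.129.176/28 -> H3 at depth 28
  Q 237.61.131.243: descend 1 ; hops seen [∅] ; pick no-route
  Q 119.49.129.179: descend 0111011100110001100000011011 ; hops seen [H3,H3] ; pick H3
  add 119.49.128.0/21 -> H0 at depth 21
  Q 119.48.0.0: descend 011101110011000 ; hops seen [H3] ; pick H3
  Q 119.49.129.182: descend 0111011100110001100000011011 ; hops seen [H3,H0,H3] ; pick H3
  add 119.0.0.0/8 -> H4 at depth 8
  add 119.49.129.176/28 -> H0 at depth 28
  Q 119.48.2.127: descend 011101110011000 ; hops seen [H4,H3] ; pick H3
  add 119.49.129.186/32 -> H4 at depth 32
  add 170.0.0.0/12 -> H3 at depth 12
  add 170.14.254.216/32 -> H4 at depth 32
  Q 119.49.128.30: descend 01110111001100011000000 ; hops seen [H4,H3,H0] ; pick H0

== LOOKUPS ==
["no-route","no-route","H3","H3","H3","H3","H0"]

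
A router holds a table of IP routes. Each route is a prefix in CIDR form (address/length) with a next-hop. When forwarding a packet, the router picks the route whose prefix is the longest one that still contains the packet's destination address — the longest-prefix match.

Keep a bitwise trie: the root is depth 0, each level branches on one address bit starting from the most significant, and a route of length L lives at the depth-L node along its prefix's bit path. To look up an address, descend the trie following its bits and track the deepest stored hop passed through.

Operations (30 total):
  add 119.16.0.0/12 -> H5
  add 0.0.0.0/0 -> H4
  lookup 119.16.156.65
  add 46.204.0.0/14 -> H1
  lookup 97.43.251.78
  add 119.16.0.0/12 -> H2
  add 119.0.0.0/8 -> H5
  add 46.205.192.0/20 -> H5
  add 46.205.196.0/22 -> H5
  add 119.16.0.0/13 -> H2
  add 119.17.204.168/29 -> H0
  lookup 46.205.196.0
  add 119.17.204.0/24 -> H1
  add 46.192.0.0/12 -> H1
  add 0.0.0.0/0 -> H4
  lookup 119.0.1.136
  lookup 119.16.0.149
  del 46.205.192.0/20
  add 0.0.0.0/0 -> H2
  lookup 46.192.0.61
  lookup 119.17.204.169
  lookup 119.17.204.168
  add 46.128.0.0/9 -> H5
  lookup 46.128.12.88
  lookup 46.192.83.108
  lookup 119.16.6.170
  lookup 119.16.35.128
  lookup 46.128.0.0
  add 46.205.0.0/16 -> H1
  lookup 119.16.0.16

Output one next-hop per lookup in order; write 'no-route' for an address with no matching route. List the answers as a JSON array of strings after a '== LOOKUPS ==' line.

Process each operation:
  + 119.16.0.0/12 (H5) depth=12
  + 0.0.0.0/0 (H4) depth=0
  lookup 119.16.156.65: bits 011101110001 walk d0:H4→d1:-→d2:-→d3:-→d4:-→d5:-→d6:-→d7:-→d8:-→d9:-→d10:-→d11:-→d12:H5 -> H5
  + 46.204.0.0/14 (H1) depth=14
  lookup 97.43.251.78: bits 011 walk d0:H4→d1:-→d2:-→d3:- -> H4
  + 119.16.0.0/12 (H2) depth=12
  + 119.0.0.0/8 (H5) depth=8
  + 46.205.192.0/20 (H5) depth=20
  + 46.205.196.0/22 (H5) depth=22
  + 119.16.0.0/13 (H2) depth=13
  + 119.17.204.168/29 (H0) depth=29
  lookup 46.205.196.0: bits 0010111011001101110001 walk d0:H4→d1:-→d2:-→d3:-→d4:-→d5:-→d6:-→d7:-→d8:-→d9:-→d10:-→d11:-→d12:-→d13:-→d14:H1→d15:-→d16:-→d17:-→d18:-→d19:-→d20:H5→d21:-→d22:H5 -> H5
  + 119.17.204.0/24 (H1) depth=24
  + 46.192.0.0/12 (H1) depth=12
  + 0.0.0.0/0 (H4) depth=0
  lookup 119.0.1.136: bits 01110111000 walk d0:H4→d1:-→d2:-→d3:-→d4:-→d5:-→d6:-→d7:-→d8:H5→d9:-→d10:-→d11:- -> H5
  lookup 119.16.0.149: bits 011101110001000 walk d0:H4→d1:-→d2:-→d3:-→d4:-→d5:-→d6:-→d7:-→d8:H5→d9:-→d10:-→d11:-→d12:H2→d13:H2→d14:-→d15:- -> H2
  del 46.205.192.0/20 (clear depth 20)
  + 0.0.0.0/0 (H2) depth=0
  lookup 46.192.0.61: bits 001011101100 walk d0:H2→d1:-→d2:-→d3:-→d4:-→d5:-→d6:-→d7:-→d8:-→d9:-→d10:-→d11:-→d12:H1 -> H1
  lookup 119.17.204.169: bits 01110111000100011100110010101 walk d0:H2→d1:-→d2:-→d3:-→d4:-→d5:-→d6:-→d7:-→d8:H5→d9:-→d10:-→d11:-→d12:H2→d13:H2→d14:-→d15:-→d16:-→d17:-→d18:-→d19:-→d20:-→d21:-→d22:-→d23:-→d24:H1→d25:-→d26:-→d27:-→d28:-→d29:H0 -> H0
  lookup 119.17.204.168: bits 01110111000100011100110010101 walk d0:H2→d1:-→d2:-→d3:-→d4:-→d5:-→d6:-→d7:-→d8:H5→d9:-→d10:-→d11:-→d12:H2→d13:H2→d14:-→d15:-→d16:-→d17:-→d18:-→d19:-→d20:-→d21:-→d22:-→d23:-→d24:H1→d25:-→d26:-→d27:-→d28:-→d29:H0 -> H0
  + 46.128.0.0/9 (H5) depth=9
  lookup 46.128.12.88: bits 001011101 walk d0:H2→d1:-→d2:-→d3:-→d4:-→d5:-→d6:-→d7:-→d8:-→d9:H5 -> H5
  lookup 46.192.83.108: bits 001011101100 walk d0:H2→d1:-→d2:-→d3:-→d4:-→d5:-→d6:-→d7:-→d8:-→d9:H5→d10:-→d11:-→d12:H1 -> H1
  lookup 119.16.6.170: bits 011101110001000 walk d0:H2→d1:-→d2:-→d3:-→d4:-→d5:-→d6:-→d7:-→d8:H5→d9:-→d10:-→d11:-→d12:H2→d13:H2→d14:-→d15:- -> H2
  lookup 119.16.35.128: bits 011101110001000 walk d0:H2→d1:-→d2:-→d3:-→d4:-→d5:-→d6:-→d7:-→d8:H5→d9:-→d10:-→d11:-→d12:H2→d13:H2→d14:-→d15:- -> H2
  lookup 46.128.0.0: bits 001011101 walk d0:H2→d1:-→d2:-→d3:-→d4:-→d5:-→d6:-→d7:-→d8:-→d9:H5 -> H5
  + 46.205.0.0/16 (H1) depth=16
  lookup 119.16.0.16: bits 011101110001000 walk d0:H2→d1:-→d2:-→d3:-→d4:-→d5:-→d6:-→d7:-→d8:H5→d9:-→d10:-→d11:-→d12:H2→d13:H2→d14:-→d15:- -> H2

== LOOKUPS ==
["H5","H4","H5","H5","H2","H1","H0","H0","H5","H1","H2","H2","H5","H2"]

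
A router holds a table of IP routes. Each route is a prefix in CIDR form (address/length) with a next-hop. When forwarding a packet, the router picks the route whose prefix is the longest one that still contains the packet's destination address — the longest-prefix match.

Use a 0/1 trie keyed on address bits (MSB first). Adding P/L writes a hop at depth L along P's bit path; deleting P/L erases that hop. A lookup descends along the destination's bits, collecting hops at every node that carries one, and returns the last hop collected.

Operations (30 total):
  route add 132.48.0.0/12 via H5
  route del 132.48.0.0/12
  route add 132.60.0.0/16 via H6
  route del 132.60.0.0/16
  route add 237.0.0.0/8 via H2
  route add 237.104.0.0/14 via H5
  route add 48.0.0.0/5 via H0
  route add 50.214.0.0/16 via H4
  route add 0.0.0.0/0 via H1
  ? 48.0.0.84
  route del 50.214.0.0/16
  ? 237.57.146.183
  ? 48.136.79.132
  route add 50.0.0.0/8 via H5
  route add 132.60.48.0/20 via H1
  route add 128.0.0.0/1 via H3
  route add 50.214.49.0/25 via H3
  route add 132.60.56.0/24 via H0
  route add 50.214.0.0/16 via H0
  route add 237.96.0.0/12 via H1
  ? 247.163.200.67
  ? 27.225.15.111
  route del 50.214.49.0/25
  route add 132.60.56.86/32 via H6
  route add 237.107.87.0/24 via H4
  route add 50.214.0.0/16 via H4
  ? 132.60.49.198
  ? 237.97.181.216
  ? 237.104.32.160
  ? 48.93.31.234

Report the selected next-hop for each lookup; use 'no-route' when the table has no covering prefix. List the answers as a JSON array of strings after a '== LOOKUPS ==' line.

Process each operation:
  + 132.48.0.0/12 (H5) depth=12
  - 132.48.0.0/12 clear@12
  + 132.60.0.0/16 (H6) depth=16
  - 132.60.0.0/16 clear@16
  + 237.0.0.0/8 (H2) depth=8
  + 237.104.0.0/14 (H5) depth=14
  + 48.0.0.0/5 (H0) depth=5
  + 50.214.0.0/16 (H4) depth=16
  + 0.0.0.0/0 (H1) depth=0
  Q 48.0.0.84: descend 001100 ; hops seen [H1,H0] ; pick H0
  - 50.214.0.0/16 clear@16
  Q 237.57.146.183: descend 111011010 ; hops seen [H1,H2] ; pick H2
  Q 48.136.79.132: descend 001100 ; hops seen [H1,H0] ; pick H0
  + 50.0.0.0/8 (H5) depth=8
  + 132.60.48.0/20 (H1) depth=20
  + 128.0.0.0/1 (H3) depth=1
  + 50.214.49.0/25 (H3) depth=25
  + 132.60.56.0/24 (H0) depth=24
  + 50.214.0.0/16 (H0) depth=16
  + 237.96.0.0/12 (H1) depth=12
  Q 247.163.200.67: descend 111 ; hops seen [H1,H3] ; pick H3
  Q 27.225.15.111: descend 00 ; hops seen [H1] ; pick H1
  - 50.214.49.0/25 clear@25
  + 132.60.56.86/32 (H6) depth=32
  + 237.107.87.0/24 (H4) depth=24
  + 50.214.0.0/16 (H4) depth=16
  Q 132.60.49.198: descend 10000100001111000011 ; hops seen [H1,H3,H1] ; pick H1
  Q 237.97.181.216: descend 111011010110 ; hops seen [H1,H3,H2,H1] ; pick H1
  Q 237.104.32.160: descend 11101101011010 ; hops seen [H1,H3,H2,H1,H5] ; pick H5
  Q 48.93.31.234: descend 001100 ; hops seen [H1,H0] ; pick H0

== LOOKUPS ==
["H0","H2","H0","H3","H1","H1","H1","H5","H0"]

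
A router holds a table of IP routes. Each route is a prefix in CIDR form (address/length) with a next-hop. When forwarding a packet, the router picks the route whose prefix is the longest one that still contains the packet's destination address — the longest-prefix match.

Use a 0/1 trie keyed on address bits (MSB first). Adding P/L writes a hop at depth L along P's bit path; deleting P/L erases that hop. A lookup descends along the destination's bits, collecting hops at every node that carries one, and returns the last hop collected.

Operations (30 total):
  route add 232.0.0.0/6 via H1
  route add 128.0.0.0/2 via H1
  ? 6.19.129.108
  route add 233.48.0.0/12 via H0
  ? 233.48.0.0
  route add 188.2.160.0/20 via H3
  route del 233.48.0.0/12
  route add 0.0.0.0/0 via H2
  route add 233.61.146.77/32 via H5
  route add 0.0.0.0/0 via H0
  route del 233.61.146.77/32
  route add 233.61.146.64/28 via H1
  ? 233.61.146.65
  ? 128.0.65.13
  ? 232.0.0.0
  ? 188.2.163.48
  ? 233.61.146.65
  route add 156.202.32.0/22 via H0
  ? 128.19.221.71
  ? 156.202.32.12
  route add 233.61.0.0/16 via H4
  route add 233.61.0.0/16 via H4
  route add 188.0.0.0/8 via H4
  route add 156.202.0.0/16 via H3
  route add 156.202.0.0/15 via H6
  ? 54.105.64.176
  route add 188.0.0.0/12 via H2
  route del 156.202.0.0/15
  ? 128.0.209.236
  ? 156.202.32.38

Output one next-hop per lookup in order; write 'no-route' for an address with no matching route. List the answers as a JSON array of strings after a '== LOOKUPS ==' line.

Apply in order:
  add 232.0.0.0/6 -> H1 at depth 6
  add 128.0.0.0/2 -> H1 at depth 2
  lookup 6.19.129.108: bits ε walk d0:- -> no-route
  add 233.48.0.0/12 -> H0 at depth 12
  lookup 233.48.0.0: bits 111010010011 walk d0:-→d1:-→d2:-→d3:-→d4:-→d5:-→d6:H1→d7:-→d8:-→d9:-→d10:-→d11:-→d12:H0 -> H0
  add 188.2.160.0/20 -> H3 at depth 20
  - 233.48.0.0/12 clear@12
  add 0.0.0.0/0 -> H2 at depth 0
  add 233.61.146.77/32 -> H5 at depth 32
  add 0.0.0.0/0 -> H0 at depth 0
  - 233.61.146.77/32 clear@32
  add 233.61.146.64/28 -> H1 at depth 28
  lookup 233.61.146.65: bits 1110100100111101100100100100 walk d0:H0→d1:-→d2:-→d3:-→d4:-→d5:-→d6:H1→d7:-→d8:-→d9:-→d10:-→d11:-→d12:-→d13:-→d14:-→d15:-→d16:-→d17:-→d18:-→d19:-→d20:-→d21:-→d22:-→d23:-→d24:-→d25:-→d26:-→d27:-→d28:H1 -> H1
  lookup 128.0.65.13: bits 10 walk d0:H0→d1:-→d2:H1 -> H1
  lookup 232.0.0.0: bits 1110100 walk d0:H0→d1:-→d2:-→d3:-→d4:-→d5:-→d6:H1→d7:- -> H1
  lookup 188.2.163.48: bits 10111100000000101010 walk d0:H0→d1:-→d2:H1→d3:-→d4:-→d5:-→d6:-→d7:-→d8:-→d9:-→d10:-→d11:-→d12:-→d13:-→d14:-→d15:-→d16:-→d17:-→d18:-→d19:-→d20:H3 -> H3
  lookup 233.61.146.65: bits 1110100100111101100100100100 walk d0:H0→d1:-→d2:-→d3:-→d4:-→d5:-→d6:H1→d7:-→d8:-→d9:-→d10:-→d11:-→d12:-→d13:-→d14:-→d15:-→d16:-→d17:-→d18:-→d19:-→d20:-→d21:-→d22:-→d23:-→d24:-→d25:-→d26:-→d27:-→d28:H1 -> H1
  add 156.202.32.0/22 -> H0 at depth 22
  lookup 128.19.221.71: bits 100 walk d0:H0→d1:-→d2:H1→d3:- -> H1
  lookup 156.202.32.12: bits 1001110011001010001000 walk d0:H0→d1:-→d2:H1→d3:-→d4:-→d5:-→d6:-→d7:-→d8:-→d9:-→d10:-→d11:-→d12:-→d13:-→d14:-→d15:-→d16:-→d17:-→d18:-→d19:-→d20:-→d21:-→d22:H0 -> H0
  add 233.61.0.0/16 -> H4 at depth 16
  add 233.61.0.0/16 -> H4 at depth 16
  add 188.0.0.0/8 -> H4 at depth 8
  add 156.202.0.0/16 -> H3 at depth 16
  add 156.202.0.0/15 -> H6 at depth 15
  lookup 54.105.64.176: bits ε walk d0:H0 -> H0
  add 188.0.0.0/12 -> H2 at depth 12
  - 156.202.0.0/15 clear@15
  lookup 128.0.209.236: bits 100 walk d0:H0→d1:-→d2:H1→d3:- -> H1
  lookup 156.202.32.38: bits 1001110011001010001000 walk d0:H0→d1:-→d2:H1→d3:-→d4:-→d5:-→d6:-→d7:-→d8:-→d9:-→d10:-→d11:-→d12:-→d13:-→d14:-→d15:-→d16:H3→d17:-→d18:-→d19:-→d20:-→d21:-→d22:H0 -> H0

== LOOKUPS ==
["no-route","H0","H1","H1","H1","H3","H1","H1","H0","H0","H1","H0"]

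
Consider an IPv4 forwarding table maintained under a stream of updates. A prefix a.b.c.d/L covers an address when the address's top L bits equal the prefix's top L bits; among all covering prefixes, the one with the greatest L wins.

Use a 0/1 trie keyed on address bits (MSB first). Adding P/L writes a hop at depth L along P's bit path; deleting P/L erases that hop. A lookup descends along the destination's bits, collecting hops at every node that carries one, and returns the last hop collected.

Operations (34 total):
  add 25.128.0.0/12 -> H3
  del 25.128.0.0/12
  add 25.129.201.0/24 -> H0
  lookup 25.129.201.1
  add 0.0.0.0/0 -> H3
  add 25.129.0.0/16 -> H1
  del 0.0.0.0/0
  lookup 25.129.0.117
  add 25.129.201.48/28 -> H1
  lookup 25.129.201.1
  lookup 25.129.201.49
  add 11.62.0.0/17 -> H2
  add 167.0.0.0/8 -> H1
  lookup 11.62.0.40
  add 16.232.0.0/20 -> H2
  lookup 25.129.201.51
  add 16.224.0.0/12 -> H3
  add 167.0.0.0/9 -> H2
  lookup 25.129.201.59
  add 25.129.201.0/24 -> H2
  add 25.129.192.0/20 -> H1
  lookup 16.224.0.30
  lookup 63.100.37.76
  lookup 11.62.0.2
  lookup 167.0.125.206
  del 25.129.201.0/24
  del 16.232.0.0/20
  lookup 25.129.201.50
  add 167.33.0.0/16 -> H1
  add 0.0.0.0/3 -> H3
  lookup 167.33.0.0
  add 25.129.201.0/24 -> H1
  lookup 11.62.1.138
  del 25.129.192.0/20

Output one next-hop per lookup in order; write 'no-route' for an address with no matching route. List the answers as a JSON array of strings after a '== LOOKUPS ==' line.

Process each operation:
  + 25.128.0.0/12 (H3) depth=12
  del 25.128.0.0/12 (clear depth 12)
  + 25.129.201.0/24 (H0) depth=24
  Q 25.129.201.1: descend 000110011000000111001001 ; hops seen [H0] ; pick H0
  + 0.0.0.0/0 (H3) depth=0
  + 25.129.0.0/16 (H1) depth=16
  del 0.0.0.0/0 (clear depth 0)
  Q 25.129.0.117: descend 0001100110000001 ; hops seen [H1] ; pick H1
  + 25.129.201.48/28 (H1) depth=28
  Q 25.129.201.1: descend 00011001100000011100100100 ; hops seen [H1,H0] ; pick H0
  Q 25.129.201.49: descend 0001100110000001110010010011 ; hops seen [H1,H0,H1] ; pick H1
  + 11.62.0.0/17 (H2) depth=17
  + 167.0.0.0/8 (H1) depth=8
  Q 11.62.0.40: descend 00001011001111100 ; hops seen [H2] ; pick H2
  + 16.232.0.0/20 (H2) depth=20
  Q 25.129.201.51: descend 0001100110000001110010010011 ; hops seen [H1,H0,H1] ; pick H1
  + 16.224.0.0/12 (H3) depth=12
  + 167.0.0.0/9 (H2) depth=9
  Q 25.129.201.59: descend 0001100110000001110010010011 ; hops seen [H1,H0,H1] ; pick H1
  + 25.129.201.0/24 (H2) depth=24
  + 25.129.192.0/20 (H1) depth=20
  Q 16.224.0.30: descend 000100001110 ; hops seen [H3] ; pick H3
  Q 63.100.37.76: descend 00 ; hops seen [∅] ; pick no-route
  Q 11.62.0.2: descend 00001011001111100 ; hops seen [H2] ; pick H2
  Q 167.0.125.206: descend 101001110 ; hops seen [H1,H2] ; pick H2
  del 25.129.201.0/24 (clear depth 24)
  del 16.232.0.0/20 (clear depth 20)
  Q 25.129.201.50: descend 0001100110000001110010010011 ; hops seen [H1,H1,H1] ; pick H1
  + 167.33.0.0/16 (H1) depth=16
  + 0.0.0.0/3 (H3) depth=3
  Q 167.33.0.0: descend 1010011100100001 ; hops seen [H1,H2,H1] ; pick H1
  + 25.129.201.0/24 (H1) depth=24
  Q 11.62.1.138: descend 00001011001111100 ; hops seen [H3,H2] ; pick H2
  del 25.129.192.0/20 (clear depth 20)

== LOOKUPS ==
["H0","H1","H0","H1","H2","H1","H1","H3","no-route","H2","H2","H1","H1","H2"]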